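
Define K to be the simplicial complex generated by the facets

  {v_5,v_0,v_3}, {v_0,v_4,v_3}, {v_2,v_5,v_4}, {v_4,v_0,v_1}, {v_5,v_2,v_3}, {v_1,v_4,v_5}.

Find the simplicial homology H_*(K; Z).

H_0 = Z,  H_1 = Z,  H_2 = 0.

Fix the vertex order v_0 < v_1 < v_2 < v_3 < v_4 < v_5 and write every simplex with vertices in increasing order. Then dim K = 2 and the simplices of K are:

  0-simplices (6): [v_0], [v_1], [v_2], [v_3], [v_4], [v_5]
  1-simplices (12): [v_0,v_1], [v_0,v_3], [v_0,v_4], [v_0,v_5], [v_1,v_4], [v_1,v_5], [v_2,v_3], [v_2,v_4], [v_2,v_5], [v_3,v_4], [v_3,v_5], [v_4,v_5]
  2-simplices (6): [v_0,v_1,v_4], [v_0,v_3,v_4], [v_0,v_3,v_5], [v_1,v_4,v_5], [v_2,v_3,v_5], [v_2,v_4,v_5]

Hence C_0 ≅ Z^6, C_1 ≅ Z^12, C_2 ≅ Z^6.

The boundary map ∂_1: C_1 → C_0 maps an edge to its endpoints' difference, ∂[p,q] = q − p. For instance
  ∂[v_2,v_5] = [v_5] − [v_2].
As a 6×12 matrix over Z this has rank 5, with invariant factors (1,1,1,1,1).

∂_2: C_2 → C_1 acts by ∂[p,q,r] = [q,r] − [p,r] + [p,q]. For instance
  ∂[v_2,v_3,v_5] = [v_3,v_5] − [v_2,v_5] + [v_2,v_3],
  ∂[v_1,v_4,v_5] = [v_4,v_5] − [v_1,v_5] + [v_1,v_4].
The resulting 12×6 matrix has rank 6, and its Smith normal form has invariant factors (1,1,1,1,1,1).

Computing H_k = (kernel of ∂_k) / (image of ∂_{k+1}):

  H_0: rank C_0 − rank ∂_1 = 6 − 5 = 1, and the invariant factors of ∂_1 are all 1, so H_0 ≅ Z.
  H_1: rank ker ∂_1 − rank ∂_2 = (12 − 5) − 6 = 1, and the invariant factors of ∂_2 are all 1, so H_1 ≅ Z.
  H_2: rank ker ∂_2 − rank ∂_3 = (6 − 6) − 0 = 0, and there is no ∂_3, so H_2 ≅ 0.

As a check, the Euler characteristic is 6 − 12 + 6 = 0, which agrees with 1 − 1 + 0 = 0.
(K is a triangulation of the cylinder S^1 x I.)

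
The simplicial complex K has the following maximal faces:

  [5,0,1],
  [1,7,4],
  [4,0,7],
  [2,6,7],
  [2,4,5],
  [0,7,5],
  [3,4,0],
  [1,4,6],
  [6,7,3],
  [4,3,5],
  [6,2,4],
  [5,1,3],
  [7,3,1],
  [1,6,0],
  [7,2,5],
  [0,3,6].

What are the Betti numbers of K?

b_0 = 1, b_1 = 2, b_2 = 1.

K has 8 vertices, 24 edges, 16 triangles.
rank ∂_0 = 0, rank ∂_1 = 7 ⇒ b_0 = 8 − 0 − 7 = 1; all invariant factors of ∂_1 are 1 so no torsion. So H_0 ≅ Z.
rank ∂_1 = 7, rank ∂_2 = 15 ⇒ b_1 = 24 − 7 − 15 = 2; all invariant factors of ∂_2 are 1 so no torsion. So H_1 ≅ Z^2.
rank ∂_2 = 15, rank ∂_3 = 0 ⇒ b_2 = 16 − 15 − 0 = 1. So H_2 ≅ Z.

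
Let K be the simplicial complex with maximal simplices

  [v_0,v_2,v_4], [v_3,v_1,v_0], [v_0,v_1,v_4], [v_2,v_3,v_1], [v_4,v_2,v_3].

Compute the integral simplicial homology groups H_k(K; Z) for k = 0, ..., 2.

Take the total order v_0 < v_1 < v_2 < v_3 < v_4 on the vertex set. Then K (dimension 2) consists of the simplices:

  0-simplices (5): [v_0], [v_1], [v_2], [v_3], [v_4]
  1-simplices (10): [v_0,v_1], [v_0,v_2], [v_0,v_3], [v_0,v_4], [v_1,v_2], [v_1,v_3], [v_1,v_4], [v_2,v_3], [v_2,v_4], [v_3,v_4]
  2-simplices (5): [v_0,v_1,v_3], [v_0,v_1,v_4], [v_0,v_2,v_4], [v_1,v_2,v_3], [v_2,v_3,v_4]

Hence C_0 ≅ Z^5, C_1 ≅ Z^10, C_2 ≅ Z^5.

The boundary map ∂_1: C_1 → C_0 maps an edge to its endpoints' difference, ∂[p,q] = q − p. For instance
  ∂[v_1,v_2] = [v_2] − [v_1].
The resulting 5×10 matrix has rank 4, and its Smith normal form has invariant factors (1,1,1,1).

∂_2: C_2 → C_1 sends each 2-simplex [p,q,r] to [q,r] − [p,r] + [p,q]. For instance
  ∂[v_2,v_3,v_4] = [v_3,v_4] − [v_2,v_4] + [v_2,v_3],
  ∂[v_0,v_2,v_4] = [v_2,v_4] − [v_0,v_4] + [v_0,v_2].
As a 10×5 matrix over Z this has rank 5, with invariant factors (1,1,1,1,1).

Computing H_k = (kernel of ∂_k) / (image of ∂_{k+1}):

  H_0: rank C_0 − rank ∂_1 = 5 − 4 = 1, and the invariant factors of ∂_1 are all 1, so H_0 ≅ Z.
  H_1: rank ker ∂_1 − rank ∂_2 = (10 − 4) − 5 = 1, and the invariant factors of ∂_2 are all 1, so H_1 ≅ Z.
  H_2: rank ker ∂_2 − rank ∂_3 = (5 − 5) − 0 = 0, and there is no ∂_3, so H_2 ≅ 0.

As a check, the Euler characteristic is 5 − 10 + 5 = 0, which agrees with 1 − 1 + 0 = 0.

H_0 = Z,  H_1 = Z,  H_2 = 0.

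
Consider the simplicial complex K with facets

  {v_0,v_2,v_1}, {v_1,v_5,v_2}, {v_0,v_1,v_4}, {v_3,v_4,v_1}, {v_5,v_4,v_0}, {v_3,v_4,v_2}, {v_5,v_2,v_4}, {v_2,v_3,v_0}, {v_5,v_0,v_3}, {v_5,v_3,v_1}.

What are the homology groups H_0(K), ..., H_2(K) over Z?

H_0 ≅ Z,  H_1 ≅ Z/2Z,  H_2 = 0.

Fix the vertex order v_0 < v_1 < v_2 < v_3 < v_4 < v_5 and write every simplex with vertices in increasing order. Then dim K = 2 and the simplices of K are:

  0-simplices (6): [v_0], [v_1], [v_2], [v_3], [v_4], [v_5]
  1-simplices (15): (15 of them)
  2-simplices (10): [v_0,v_1,v_2], [v_0,v_1,v_4], [v_0,v_2,v_3], [v_0,v_3,v_5], [v_0,v_4,v_5], [v_1,v_2,v_5], [v_1,v_3,v_4], [v_1,v_3,v_5], [v_2,v_3,v_4], [v_2,v_4,v_5]

Hence C_0 ≅ Z^6, C_1 ≅ Z^15, C_2 ≅ Z^10.

Boundary ∂_1: C_1 → C_0 sends each edge [p,q] (with p < q) to q − p. For instance
  ∂[v_3,v_5] = [v_5] − [v_3].
This gives a 6×15 integer matrix of rank 5; reducing to Smith normal form yields diagonal entries (1,1,1,1,1).

Boundary ∂_2: C_2 → C_1 sends each 2-simplex [p,q,r] to [q,r] − [p,r] + [p,q]. For instance
  ∂[v_2,v_3,v_4] = [v_3,v_4] − [v_2,v_4] + [v_2,v_3],
  ∂[v_1,v_3,v_5] = [v_3,v_5] − [v_1,v_5] + [v_1,v_3].
As a 15×10 matrix over Z this has rank 10, with invariant factors (1,1,1,1,1,1,1,1,1,2).

Reading off H_k = ker ∂_k / im ∂_{k+1}:

  H_0: rank C_0 − rank ∂_1 = 6 − 5 = 1, and the invariant factors of ∂_1 are all 1, so H_0 ≅ Z.
  H_1: rank ker ∂_1 − rank ∂_2 = (15 − 5) − 10 = 0, and ∂_2 has invariant factor 2 > 1, so H_1 ≅ Z/2Z.
  H_2: rank ker ∂_2 − rank ∂_3 = (10 − 10) − 0 = 0, and there is no ∂_3, so H_2 ≅ 0.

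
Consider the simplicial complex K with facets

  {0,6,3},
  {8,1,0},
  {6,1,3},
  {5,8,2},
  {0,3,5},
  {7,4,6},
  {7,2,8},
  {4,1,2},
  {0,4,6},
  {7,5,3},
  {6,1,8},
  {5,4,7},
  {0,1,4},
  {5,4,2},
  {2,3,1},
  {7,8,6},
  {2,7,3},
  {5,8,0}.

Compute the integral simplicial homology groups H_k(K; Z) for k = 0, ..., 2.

H_0 ≅ Z,  H_1 ≅ Z × Z/2,  H_2 = 0.

K has 9 vertices, 27 edges, 18 triangles.
rank ∂_0 = 0, rank ∂_1 = 8 ⇒ b_0 = 9 − 0 − 8 = 1; all invariant factors of ∂_1 are 1 so no torsion. So H_0 = Z.
rank ∂_1 = 8, rank ∂_2 = 18 ⇒ b_1 = 27 − 8 − 18 = 1; ∂_2 has invariant factor(s) [2] giving torsion. So H_1 = Z × Z/2.
rank ∂_2 = 18, rank ∂_3 = 0 ⇒ b_2 = 18 − 18 − 0 = 0. So H_2 = 0.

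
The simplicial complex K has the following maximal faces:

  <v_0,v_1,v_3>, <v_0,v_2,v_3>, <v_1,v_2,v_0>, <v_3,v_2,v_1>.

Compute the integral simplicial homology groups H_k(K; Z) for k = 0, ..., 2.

H_0 = Z,  H_1 = 0,  H_2 = Z.

Order the vertices as v_0 < v_1 < v_2 < v_3. Listing each simplex with vertices in this order, K has dimension 2 with simplices:

  0-simplices (4): [v_0], [v_1], [v_2], [v_3]
  1-simplices (6): [v_0,v_1], [v_0,v_2], [v_0,v_3], [v_1,v_2], [v_1,v_3], [v_2,v_3]
  2-simplices (4): [v_0,v_1,v_2], [v_0,v_1,v_3], [v_0,v_2,v_3], [v_1,v_2,v_3]

so the chain groups are C_0 ≅ Z^4, C_1 ≅ Z^6, C_2 ≅ Z^4.

The boundary map ∂_1: C_1 → C_0 sends each edge [p,q] (with p < q) to q − p. For instance
  ∂[v_1,v_3] = [v_3] − [v_1].
The 4×6 boundary matrix has rank 3 and Smith normal form diag(1,1,1).

∂_2: C_2 → C_1 maps a triangle to the signed sum of its edges. For instance
  ∂[v_0,v_1,v_3] = [v_1,v_3] − [v_0,v_3] + [v_0,v_1],
  ∂[v_1,v_2,v_3] = [v_2,v_3] − [v_1,v_3] + [v_1,v_2].
As a 6×4 matrix over Z this has rank 3, with invariant factors (1,1,1).

Now H_k = ker ∂_k / im ∂_{k+1}, so:

  H_0: rank C_0 − rank ∂_1 = 4 − 3 = 1, and the invariant factors of ∂_1 are all 1, so H_0 = Z.
  H_1: rank ker ∂_1 − rank ∂_2 = (6 − 3) − 3 = 0, and the invariant factors of ∂_2 are all 1, so H_1 = 0.
  H_2: rank ker ∂_2 − rank ∂_3 = (4 − 3) − 0 = 1, and there is no ∂_3, so H_2 = Z.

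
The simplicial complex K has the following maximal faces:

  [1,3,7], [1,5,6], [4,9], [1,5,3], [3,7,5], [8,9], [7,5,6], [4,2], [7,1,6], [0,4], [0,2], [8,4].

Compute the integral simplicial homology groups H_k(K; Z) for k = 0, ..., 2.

Fix the vertex order 0 < 1 < 2 < 3 < 4 < 5 < 6 < 7 < 8 < 9 and write every simplex with vertices in increasing order. Then dim K = 2 and the simplices of K are:

  0-simplices (10): [0], [1], [2], [3], [4], [5], [6], [7], [8], [9]
  1-simplices (15): [0,2], [0,4], [1,3], [1,5], [1,6], [1,7], [2,4], [3,5], [3,7], [4,8], [4,9], [5,6], [5,7], [6,7], [8,9]
  2-simplices (6): [1,3,5], [1,3,7], [1,5,6], [1,6,7], [3,5,7], [5,6,7]

giving chain groups C_0 ≅ Z^10, C_1 ≅ Z^15, C_2 ≅ Z^6.

Boundary ∂_1: C_1 → C_0 is given by ∂[p,q] = [q] − [p].
The 10×15 boundary matrix has rank 8 and Smith normal form diag(1,1,1,1,1,1,1,1).

∂_2: C_2 → C_1 maps a triangle to the signed sum of its edges. For instance
  ∂[3,5,7] = [5,7] − [3,7] + [3,5],
  ∂[1,5,6] = [5,6] − [1,6] + [1,5].
As a 15×6 matrix over Z this has rank 5, with invariant factors (1,1,1,1,1).

Now H_k = ker ∂_k / im ∂_{k+1}, so:

  H_0: rank C_0 − rank ∂_1 = 10 − 8 = 2, and the invariant factors of ∂_1 are all 1, so H_0 ≅ Z^2.
  H_1: rank ker ∂_1 − rank ∂_2 = (15 − 8) − 5 = 2, and the invariant factors of ∂_2 are all 1, so H_1 ≅ Z^2.
  H_2: rank ker ∂_2 − rank ∂_3 = (6 − 5) − 0 = 1, and there is no ∂_3, so H_2 ≅ Z.

H_0 ≅ Z^2,  H_1 ≅ Z^2,  H_2 ≅ Z.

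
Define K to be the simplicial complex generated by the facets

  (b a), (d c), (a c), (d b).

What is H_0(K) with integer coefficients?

H_0 = Z.

Order the vertices as a < b < c < d. Listing each simplex with vertices in this order, K has dimension 1 with simplices:

  0-simplices (4): a, b, c, d
  1-simplices (4): ab, ac, bd, cd

so the chain groups are C_0 ≅ Z^4, C_1 ≅ Z^4.

Boundary ∂_1: C_1 → C_0 maps an edge to its endpoints' difference, ∂[p,q] = q − p. For instance
  ∂ac = c − a.
The resulting 4×4 matrix has rank 3, and its Smith normal form has invariant factors (1,1,1).

Reading off H_k = ker ∂_k / im ∂_{k+1}:

  H_0: rank C_0 − rank ∂_1 = 4 − 3 = 1, and the invariant factors of ∂_1 are all 1, so H_0 ≅ Z.

(K is a triangulation of the circle S^1.)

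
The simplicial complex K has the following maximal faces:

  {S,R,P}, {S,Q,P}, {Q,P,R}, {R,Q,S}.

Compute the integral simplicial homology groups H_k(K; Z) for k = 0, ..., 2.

Fix the vertex order P < Q < R < S and write every simplex with vertices in increasing order. Then dim K = 2 and the simplices of K are:

  0-simplices (4): P, Q, R, S
  1-simplices (6): PQ, PR, PS, QR, QS, RS
  2-simplices (4): PQR, PQS, PRS, QRS

Hence C_0 ≅ Z^4, C_1 ≅ Z^6, C_2 ≅ Z^4.

Boundary ∂_1: C_1 → C_0 is given by ∂[p,q] = [q] − [p].
As a 4×6 matrix over Z this has rank 3, with invariant factors (1,1,1).

∂_2: C_2 → C_1 acts by ∂[p,q,r] = [q,r] − [p,r] + [p,q]. For instance
  ∂PQS = QS − PS + PQ,
  ∂PRS = RS − PS + PR.
The resulting 6×4 matrix has rank 3, and its Smith normal form has invariant factors (1,1,1).

From H_k ≅ ker(∂_k) / im(∂_{k+1}) we obtain:

  H_0: rank C_0 − rank ∂_1 = 4 − 3 = 1, and the invariant factors of ∂_1 are all 1, so H_0 ≅ Z.
  H_1: rank ker ∂_1 − rank ∂_2 = (6 − 3) − 3 = 0, and the invariant factors of ∂_2 are all 1, so H_1 ≅ 0.
  H_2: rank ker ∂_2 − rank ∂_3 = (4 − 3) − 0 = 1, and there is no ∂_3, so H_2 ≅ Z.

H_0 = Z,  H_1 = 0,  H_2 = Z.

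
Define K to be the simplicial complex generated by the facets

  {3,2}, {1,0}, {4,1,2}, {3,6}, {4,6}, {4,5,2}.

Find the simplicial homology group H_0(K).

K has 7 vertices, 9 edges, 2 triangles.
rank ∂_0 = 0, rank ∂_1 = 6 ⇒ b_0 = 7 − 0 − 6 = 1; all invariant factors of ∂_1 are 1 so no torsion. So H_0 = Z.

H_0 ≅ Z.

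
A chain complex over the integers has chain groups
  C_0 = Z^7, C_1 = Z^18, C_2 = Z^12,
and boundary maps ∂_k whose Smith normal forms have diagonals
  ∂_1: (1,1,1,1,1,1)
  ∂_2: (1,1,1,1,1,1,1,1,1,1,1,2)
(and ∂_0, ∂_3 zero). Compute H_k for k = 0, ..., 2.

H_0 ≅ Z,  H_1 ≅ Z/2,  H_2 = 0.

H_0: b_0 = 7 − 0 − 6 = 1; torsion from ∂_1 factors > 1: none. So H_0 ≅ Z.
H_1: b_1 = 18 − 6 − 12 = 0; torsion from ∂_2 factors > 1: [2]. So H_1 ≅ Z/2.
H_2: b_2 = 12 − 12 − 0 = 0; torsion from ∂_3 factors > 1: none. So H_2 ≅ 0.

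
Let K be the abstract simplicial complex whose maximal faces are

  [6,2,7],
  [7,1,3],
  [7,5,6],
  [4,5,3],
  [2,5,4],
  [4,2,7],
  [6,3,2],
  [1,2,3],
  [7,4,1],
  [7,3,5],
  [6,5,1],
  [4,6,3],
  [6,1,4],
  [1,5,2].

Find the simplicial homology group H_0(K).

H_0 ≅ Z.

Fix the vertex order 1 < 2 < 3 < 4 < 5 < 6 < 7 and write every simplex with vertices in increasing order. Then dim K = 2 and the simplices of K are:

  0-simplices (7): [1], [2], [3], [4], [5], [6], [7]
  1-simplices (21): [1,2], [1,3], [1,4], [1,5], [1,6], [1,7], [2,3], [2,4], [2,5], [2,6], [2,7], [3,4], [3,5], [3,6], [3,7], [4,5], [4,6], [4,7], [5,6], [5,7], [6,7]
  2-simplices (14): [1,2,3], [1,2,5], [1,3,7], [1,4,6], [1,4,7], [1,5,6], [2,3,6], [2,4,5], [2,4,7], [2,6,7], [3,4,5], [3,4,6], [3,5,7], [5,6,7]

so the chain groups are C_0 ≅ Z^7, C_1 ≅ Z^21, C_2 ≅ Z^14.

Boundary ∂_1: C_1 → C_0 sends each edge [p,q] (with p < q) to q − p. For instance
  ∂[3,5] = [5] − [3].
As a 7×21 matrix over Z this has rank 6, with invariant factors (1,1,1,1,1,1).

The boundary map ∂_2: C_2 → C_1 acts by ∂[p,q,r] = [q,r] − [p,r] + [p,q]. For instance
  ∂[1,4,7] = [4,7] − [1,7] + [1,4],
  ∂[3,4,5] = [4,5] − [3,5] + [3,4].
As a 21×14 matrix over Z this has rank 13, with invariant factors (1,1,1,1,1,1,1,1,1,1,1,1,1).

Computing H_k = (kernel of ∂_k) / (image of ∂_{k+1}):

  H_0: rank C_0 − rank ∂_1 = 7 − 6 = 1, and the invariant factors of ∂_1 are all 1, so H_0 = Z.

(K is a triangulation of the torus T^2.)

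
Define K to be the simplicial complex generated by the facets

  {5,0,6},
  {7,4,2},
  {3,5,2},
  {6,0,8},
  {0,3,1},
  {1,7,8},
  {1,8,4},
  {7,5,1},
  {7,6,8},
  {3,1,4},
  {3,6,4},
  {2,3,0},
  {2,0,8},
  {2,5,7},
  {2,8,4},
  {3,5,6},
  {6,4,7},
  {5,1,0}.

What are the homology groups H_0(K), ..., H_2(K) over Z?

H_0 = Z,  H_1 = Z ⊕ Z/2Z,  H_2 = 0.

We work with the vertex ordering 0 < 1 < 2 < 3 < 4 < 5 < 6 < 7 < 8. The simplices of K, each written with vertices in increasing order, are:

  0-simplices (9): [0], [1], [2], [3], [4], [5], [6], [7], [8]
  1-simplices (27): (27 of them)
  2-simplices (18): [0,1,3], [0,1,5], [0,2,3], [0,2,8], [0,5,6], [0,6,8], [1,3,4], [1,4,8], [1,5,7], [1,7,8], [2,3,5], [2,4,7], [2,4,8], [2,5,7], [3,4,6], [3,5,6], [4,6,7], [6,7,8]

giving chain groups C_0 ≅ Z^9, C_1 ≅ Z^27, C_2 ≅ Z^18.

Boundary ∂_1: C_1 → C_0 is given by ∂[p,q] = [q] − [p].
The resulting 9×27 matrix has rank 8, and its Smith normal form has invariant factors (1,1,1,1,1,1,1,1).

Boundary ∂_2: C_2 → C_1 maps a triangle to the signed sum of its edges. For instance
  ∂[4,6,7] = [6,7] − [4,7] + [4,6],
  ∂[0,2,3] = [2,3] − [0,3] + [0,2].
This gives a 27×18 integer matrix of rank 18; reducing to Smith normal form yields diagonal entries (1,1,1,1,1,1,1,1,1,1,1,1,1,1,1,1,1,2).

Reading off H_k = ker ∂_k / im ∂_{k+1}:

  H_0: rank C_0 − rank ∂_1 = 9 − 8 = 1, and the invariant factors of ∂_1 are all 1, so H_0 = Z.
  H_1: rank ker ∂_1 − rank ∂_2 = (27 − 8) − 18 = 1, and ∂_2 has invariant factor 2 > 1, so H_1 = Z ⊕ Z/2Z.
  H_2: rank ker ∂_2 − rank ∂_3 = (18 − 18) − 0 = 0, and there is no ∂_3, so H_2 = 0.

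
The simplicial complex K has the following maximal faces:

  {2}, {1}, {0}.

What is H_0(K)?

K has 3 vertices.
rank ∂_0 = 0, rank ∂_1 = 0 ⇒ b_0 = 3 − 0 − 0 = 3. So H_0 = Z^3.

H_0 = Z^3.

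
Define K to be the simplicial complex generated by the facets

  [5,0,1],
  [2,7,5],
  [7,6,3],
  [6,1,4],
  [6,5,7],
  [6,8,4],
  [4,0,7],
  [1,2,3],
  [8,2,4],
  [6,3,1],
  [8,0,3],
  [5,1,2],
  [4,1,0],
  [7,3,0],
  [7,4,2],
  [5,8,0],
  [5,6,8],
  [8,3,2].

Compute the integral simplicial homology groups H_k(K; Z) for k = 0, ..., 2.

H_0 = Z,  H_1 = Z^2,  H_2 = Z.

Take the total order 0 < 1 < 2 < 3 < 4 < 5 < 6 < 7 < 8 on the vertex set. Then K (dimension 2) consists of the simplices:

  0-simplices (9): [0], [1], [2], [3], [4], [5], [6], [7], [8]
  1-simplices (27): (27 of them)
  2-simplices (18): [0,1,4], [0,1,5], [0,3,7], [0,3,8], [0,4,7], [0,5,8], [1,2,3], [1,2,5], [1,3,6], [1,4,6], [2,3,8], [2,4,7], [2,4,8], [2,5,7], [3,6,7], [4,6,8], [5,6,7], [5,6,8]

so the chain groups are C_0 ≅ Z^9, C_1 ≅ Z^27, C_2 ≅ Z^18.

∂_1: C_1 → C_0 sends each edge [p,q] (with p < q) to q − p.
As a 9×27 matrix over Z this has rank 8, with invariant factors (1,1,1,1,1,1,1,1).

∂_2: C_2 → C_1 maps a triangle to the signed sum of its edges. For instance
  ∂[1,3,6] = [3,6] − [1,6] + [1,3],
  ∂[0,1,4] = [1,4] − [0,4] + [0,1].
The resulting 27×18 matrix has rank 17, and its Smith normal form has invariant factors (1,1,1,1,1,1,1,1,1,1,1,1,1,1,1,1,1).

Computing H_k = (kernel of ∂_k) / (image of ∂_{k+1}):

  H_0: rank C_0 − rank ∂_1 = 9 − 8 = 1, and the invariant factors of ∂_1 are all 1, so H_0 = Z.
  H_1: rank ker ∂_1 − rank ∂_2 = (27 − 8) − 17 = 2, and the invariant factors of ∂_2 are all 1, so H_1 = Z^2.
  H_2: rank ker ∂_2 − rank ∂_3 = (18 − 17) − 0 = 1, and there is no ∂_3, so H_2 = Z.

As a check, the Euler characteristic is 9 − 27 + 18 = 0, which agrees with 1 − 2 + 1 = 0.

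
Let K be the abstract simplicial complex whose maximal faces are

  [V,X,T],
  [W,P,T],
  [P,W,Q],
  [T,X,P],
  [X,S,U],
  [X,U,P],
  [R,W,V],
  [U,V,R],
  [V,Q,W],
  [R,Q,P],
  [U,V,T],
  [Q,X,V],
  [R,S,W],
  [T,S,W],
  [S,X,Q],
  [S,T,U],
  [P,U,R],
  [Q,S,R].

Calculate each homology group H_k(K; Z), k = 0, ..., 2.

Take the total order P < Q < R < S < T < U < V < W < X on the vertex set. Then K (dimension 2) consists of the simplices:

  0-simplices (9): P, Q, R, S, T, U, V, W, X
  1-simplices (27): PQ, PR, PT, PU, PW, PX, QR, QS, QV, QW, QX, RS, RU, RV, RW, ST, SU, SW, SX, TU, TV, TW, TX, UV, UX, VW, VX
  2-simplices (18): PQR, PQW, PRU, PTW, PTX, PUX, QRS, QSX, QVW, QVX, RSW, RUV, RVW, STU, STW, SUX, TUV, TVX

so the chain groups are C_0 ≅ Z^9, C_1 ≅ Z^27, C_2 ≅ Z^18.

The boundary map ∂_1: C_1 → C_0 is given by ∂[p,q] = [q] − [p]. For instance
  ∂SW = W − S.
This gives a 9×27 integer matrix of rank 8; reducing to Smith normal form yields diagonal entries (1,1,1,1,1,1,1,1).

Boundary ∂_2: C_2 → C_1 sends each 2-simplex [p,q,r] to [q,r] − [p,r] + [p,q]. For instance
  ∂RVW = VW − RW + RV,
  ∂RUV = UV − RV + RU.
As a 27×18 matrix over Z this has rank 18, with invariant factors (1,1,1,1,1,1,1,1,1,1,1,1,1,1,1,1,1,2).

From H_k ≅ ker(∂_k) / im(∂_{k+1}) we obtain:

  H_0: rank C_0 − rank ∂_1 = 9 − 8 = 1, and the invariant factors of ∂_1 are all 1, so H_0 = Z.
  H_1: rank ker ∂_1 − rank ∂_2 = (27 − 8) − 18 = 1, and ∂_2 has invariant factor 2 > 1, so H_1 = Z ⊕ Z/2Z.
  H_2: rank ker ∂_2 − rank ∂_3 = (18 − 18) − 0 = 0, and there is no ∂_3, so H_2 = 0.

As a check, the Euler characteristic is 9 − 27 + 18 = 0, which agrees with 1 − 1 + 0 = 0.
(K is a triangulation of the Klein bottle.)

H_0 ≅ Z,  H_1 ≅ Z ⊕ Z/2Z,  H_2 = 0.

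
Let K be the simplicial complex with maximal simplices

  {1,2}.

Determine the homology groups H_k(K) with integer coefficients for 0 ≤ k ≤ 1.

We work with the vertex ordering 1 < 2. The simplices of K, each written with vertices in increasing order, are:

  0-simplices (2): [1], [2]
  1-simplices (1): [1,2]

giving chain groups C_0 ≅ Z^2, C_1 ≅ Z^1.

The boundary map ∂_1: C_1 → C_0 maps an edge to its endpoints' difference, ∂[p,q] = q − p. For instance
  ∂[1,2] = [2] − [1].
As a 2×1 matrix over Z this has rank 1, with invariant factors (1).

Computing H_k = (kernel of ∂_k) / (image of ∂_{k+1}):

  H_0: rank C_0 − rank ∂_1 = 2 − 1 = 1, and the invariant factors of ∂_1 are all 1, so H_0 = Z.
  H_1: rank ker ∂_1 − rank ∂_2 = (1 − 1) − 0 = 0, and there is no ∂_2, so H_1 = 0.

H_0 ≅ Z,  H_1 = 0.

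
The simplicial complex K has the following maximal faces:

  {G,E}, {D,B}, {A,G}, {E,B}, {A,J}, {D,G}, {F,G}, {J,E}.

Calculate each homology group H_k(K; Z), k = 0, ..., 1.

H_0 = Z,  H_1 = Z^2.

We work with the vertex ordering A < B < D < E < F < G < J. The simplices of K, each written with vertices in increasing order, are:

  0-simplices (7): A, B, D, E, F, G, J
  1-simplices (8): AG, AJ, BD, BE, DG, EG, EJ, FG

so the chain groups are C_0 ≅ Z^7, C_1 ≅ Z^8.

The boundary map ∂_1: C_1 → C_0 maps an edge to its endpoints' difference, ∂[p,q] = q − p.
The resulting 7×8 matrix has rank 6, and its Smith normal form has invariant factors (1,1,1,1,1,1).

From H_k ≅ ker(∂_k) / im(∂_{k+1}) we obtain:

  H_0: rank C_0 − rank ∂_1 = 7 − 6 = 1, and the invariant factors of ∂_1 are all 1, so H_0 ≅ Z.
  H_1: rank ker ∂_1 − rank ∂_2 = (8 − 6) − 0 = 2, and there is no ∂_2, so H_1 ≅ Z^2.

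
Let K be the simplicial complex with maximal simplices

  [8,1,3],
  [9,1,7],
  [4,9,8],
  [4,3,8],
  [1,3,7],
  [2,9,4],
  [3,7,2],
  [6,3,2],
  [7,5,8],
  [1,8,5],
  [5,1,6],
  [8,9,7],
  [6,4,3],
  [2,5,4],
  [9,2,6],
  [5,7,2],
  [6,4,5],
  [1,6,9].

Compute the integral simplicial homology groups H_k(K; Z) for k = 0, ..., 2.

H_0 = Z,  H_1 = Z ⊕ Z_2,  H_2 = 0.

Take the total order 1 < 2 < 3 < 4 < 5 < 6 < 7 < 8 < 9 on the vertex set. Then K (dimension 2) consists of the simplices:

  0-simplices (9): [1], [2], [3], [4], [5], [6], [7], [8], [9]
  1-simplices (27): (27 of them)
  2-simplices (18): [1,3,7], [1,3,8], [1,5,6], [1,5,8], [1,6,9], [1,7,9], [2,3,6], [2,3,7], [2,4,5], [2,4,9], [2,5,7], [2,6,9], [3,4,6], [3,4,8], [4,5,6], [4,8,9], [5,7,8], [7,8,9]

so the chain groups are C_0 ≅ Z^9, C_1 ≅ Z^27, C_2 ≅ Z^18.

The boundary map ∂_1: C_1 → C_0 sends each edge [p,q] (with p < q) to q − p. For instance
  ∂[2,5] = [5] − [2].
As a 9×27 matrix over Z this has rank 8, with invariant factors (1,1,1,1,1,1,1,1).

∂_2: C_2 → C_1 sends each 2-simplex [p,q,r] to [q,r] − [p,r] + [p,q]. For instance
  ∂[3,4,6] = [4,6] − [3,6] + [3,4],
  ∂[3,4,8] = [4,8] − [3,8] + [3,4].
The resulting 27×18 matrix has rank 18, and its Smith normal form has invariant factors (1,1,1,1,1,1,1,1,1,1,1,1,1,1,1,1,1,2).

Computing H_k = (kernel of ∂_k) / (image of ∂_{k+1}):

  H_0: rank C_0 − rank ∂_1 = 9 − 8 = 1, and the invariant factors of ∂_1 are all 1, so H_0 = Z.
  H_1: rank ker ∂_1 − rank ∂_2 = (27 − 8) − 18 = 1, and ∂_2 has invariant factor 2 > 1, so H_1 = Z ⊕ Z_2.
  H_2: rank ker ∂_2 − rank ∂_3 = (18 − 18) − 0 = 0, and there is no ∂_3, so H_2 = 0.

As a check, the Euler characteristic is 9 − 27 + 18 = 0, which agrees with 1 − 1 + 0 = 0.
(K is a triangulation of the Klein bottle.)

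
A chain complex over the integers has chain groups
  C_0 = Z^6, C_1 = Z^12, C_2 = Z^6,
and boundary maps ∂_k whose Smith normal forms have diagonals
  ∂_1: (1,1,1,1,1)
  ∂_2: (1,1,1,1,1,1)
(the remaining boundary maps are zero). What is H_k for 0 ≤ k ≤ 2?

H_0: b_0 = 6 − 0 − 5 = 1; torsion from ∂_1 factors > 1: none. So H_0 ≅ Z.
H_1: b_1 = 12 − 5 − 6 = 1; torsion from ∂_2 factors > 1: none. So H_1 ≅ Z.
H_2: b_2 = 6 − 6 − 0 = 0; torsion from ∂_3 factors > 1: none. So H_2 ≅ 0.

H_0 ≅ Z,  H_1 ≅ Z,  H_2 = 0.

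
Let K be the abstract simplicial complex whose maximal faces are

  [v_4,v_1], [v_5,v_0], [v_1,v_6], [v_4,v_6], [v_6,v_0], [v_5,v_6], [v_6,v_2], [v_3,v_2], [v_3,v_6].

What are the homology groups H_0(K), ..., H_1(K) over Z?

Take the total order v_0 < v_1 < v_2 < v_3 < v_4 < v_5 < v_6 on the vertex set. Then K (dimension 1) consists of the simplices:

  0-simplices (7): [v_0], [v_1], [v_2], [v_3], [v_4], [v_5], [v_6]
  1-simplices (9): [v_0,v_5], [v_0,v_6], [v_1,v_4], [v_1,v_6], [v_2,v_3], [v_2,v_6], [v_3,v_6], [v_4,v_6], [v_5,v_6]

Hence C_0 ≅ Z^7, C_1 ≅ Z^9.

Boundary ∂_1: C_1 → C_0 maps an edge to its endpoints' difference, ∂[p,q] = q − p. For instance
  ∂[v_0,v_5] = [v_5] − [v_0].
The 7×9 boundary matrix has rank 6 and Smith normal form diag(1,1,1,1,1,1).

From H_k ≅ ker(∂_k) / im(∂_{k+1}) we obtain:

  H_0: rank C_0 − rank ∂_1 = 7 − 6 = 1, and the invariant factors of ∂_1 are all 1, so H_0 = Z.
  H_1: rank ker ∂_1 − rank ∂_2 = (9 − 6) − 0 = 3, and there is no ∂_2, so H_1 = Z^3.

H_0 = Z,  H_1 = Z^3.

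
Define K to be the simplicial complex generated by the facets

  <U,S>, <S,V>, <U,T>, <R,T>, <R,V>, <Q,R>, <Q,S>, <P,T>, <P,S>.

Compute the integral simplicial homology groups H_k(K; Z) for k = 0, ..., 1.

Take the total order P < Q < R < S < T < U < V on the vertex set. Then K (dimension 1) consists of the simplices:

  0-simplices (7): P, Q, R, S, T, U, V
  1-simplices (9): PS, PT, QR, QS, RT, RV, SU, SV, TU

giving chain groups C_0 ≅ Z^7, C_1 ≅ Z^9.

∂_1: C_1 → C_0 sends each edge [p,q] (with p < q) to q − p. For instance
  ∂SV = V − S.
As a 7×9 matrix over Z this has rank 6, with invariant factors (1,1,1,1,1,1).

Reading off H_k = ker ∂_k / im ∂_{k+1}:

  H_0: rank C_0 − rank ∂_1 = 7 − 6 = 1, and the invariant factors of ∂_1 are all 1, so H_0 ≅ Z.
  H_1: rank ker ∂_1 − rank ∂_2 = (9 − 6) − 0 = 3, and there is no ∂_2, so H_1 ≅ Z^3.

H_0 ≅ Z,  H_1 ≅ Z^3.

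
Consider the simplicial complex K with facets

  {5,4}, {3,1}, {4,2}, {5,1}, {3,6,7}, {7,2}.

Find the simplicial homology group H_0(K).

Take the total order 1 < 2 < 3 < 4 < 5 < 6 < 7 on the vertex set. Then K (dimension 2) consists of the simplices:

  0-simplices (7): [1], [2], [3], [4], [5], [6], [7]
  1-simplices (8): [1,3], [1,5], [2,4], [2,7], [3,6], [3,7], [4,5], [6,7]
  2-simplices (1): [3,6,7]

Hence C_0 ≅ Z^7, C_1 ≅ Z^8, C_2 ≅ Z^1.

∂_1: C_1 → C_0 sends each edge [p,q] (with p < q) to q − p. For instance
  ∂[3,7] = [7] − [3].
As a 7×8 matrix over Z this has rank 6, with invariant factors (1,1,1,1,1,1).

Boundary ∂_2: C_2 → C_1 acts by ∂[p,q,r] = [q,r] − [p,r] + [p,q]. For instance
  ∂[3,6,7] = [6,7] − [3,7] + [3,6].
The 8×1 boundary matrix has rank 1 and Smith normal form diag(1).

Computing H_k = (kernel of ∂_k) / (image of ∂_{k+1}):

  H_0: rank C_0 − rank ∂_1 = 7 − 6 = 1, and the invariant factors of ∂_1 are all 1, so H_0 = Z.

H_0 = Z.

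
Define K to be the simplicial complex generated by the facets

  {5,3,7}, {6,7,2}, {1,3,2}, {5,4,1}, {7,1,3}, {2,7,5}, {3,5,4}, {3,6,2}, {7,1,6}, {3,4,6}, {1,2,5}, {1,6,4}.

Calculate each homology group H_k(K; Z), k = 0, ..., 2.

H_0 ≅ Z,  H_1 ≅ Z/2Z,  H_2 = 0.

Take the total order 1 < 2 < 3 < 4 < 5 < 6 < 7 on the vertex set. Then K (dimension 2) consists of the simplices:

  0-simplices (7): [1], [2], [3], [4], [5], [6], [7]
  1-simplices (18): [1,2], [1,3], [1,4], [1,5], [1,6], [1,7], [2,3], [2,5], [2,6], [2,7], [3,4], [3,5], [3,6], [3,7], [4,5], [4,6], [5,7], [6,7]
  2-simplices (12): [1,2,3], [1,2,5], [1,3,7], [1,4,5], [1,4,6], [1,6,7], [2,3,6], [2,5,7], [2,6,7], [3,4,5], [3,4,6], [3,5,7]

so the chain groups are C_0 ≅ Z^7, C_1 ≅ Z^18, C_2 ≅ Z^12.

∂_1: C_1 → C_0 sends each edge [p,q] (with p < q) to q − p. For instance
  ∂[3,6] = [6] − [3].
This gives a 7×18 integer matrix of rank 6; reducing to Smith normal form yields diagonal entries (1,1,1,1,1,1).

The boundary map ∂_2: C_2 → C_1 acts by ∂[p,q,r] = [q,r] − [p,r] + [p,q]. For instance
  ∂[2,3,6] = [3,6] − [2,6] + [2,3],
  ∂[1,2,5] = [2,5] − [1,5] + [1,2].
As a 18×12 matrix over Z this has rank 12, with invariant factors (1,1,1,1,1,1,1,1,1,1,1,2).

Reading off H_k = ker ∂_k / im ∂_{k+1}:

  H_0: rank C_0 − rank ∂_1 = 7 − 6 = 1, and the invariant factors of ∂_1 are all 1, so H_0 = Z.
  H_1: rank ker ∂_1 − rank ∂_2 = (18 − 6) − 12 = 0, and ∂_2 has invariant factor 2 > 1, so H_1 = Z/2Z.
  H_2: rank ker ∂_2 − rank ∂_3 = (12 − 12) − 0 = 0, and there is no ∂_3, so H_2 = 0.

(K is a triangulation of the real projective plane RP^2.)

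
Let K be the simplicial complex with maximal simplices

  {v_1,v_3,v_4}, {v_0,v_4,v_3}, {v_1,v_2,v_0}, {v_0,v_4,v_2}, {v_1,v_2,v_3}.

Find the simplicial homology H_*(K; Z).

H_0 ≅ Z,  H_1 ≅ Z,  H_2 = 0.

Order the vertices as v_0 < v_1 < v_2 < v_3 < v_4. Listing each simplex with vertices in this order, K has dimension 2 with simplices:

  0-simplices (5): [v_0], [v_1], [v_2], [v_3], [v_4]
  1-simplices (10): [v_0,v_1], [v_0,v_2], [v_0,v_3], [v_0,v_4], [v_1,v_2], [v_1,v_3], [v_1,v_4], [v_2,v_3], [v_2,v_4], [v_3,v_4]
  2-simplices (5): [v_0,v_1,v_2], [v_0,v_2,v_4], [v_0,v_3,v_4], [v_1,v_2,v_3], [v_1,v_3,v_4]

Hence C_0 ≅ Z^5, C_1 ≅ Z^10, C_2 ≅ Z^5.

Boundary ∂_1: C_1 → C_0 sends each edge [p,q] (with p < q) to q − p.
The resulting 5×10 matrix has rank 4, and its Smith normal form has invariant factors (1,1,1,1).

∂_2: C_2 → C_1 maps a triangle to the signed sum of its edges. For instance
  ∂[v_0,v_1,v_2] = [v_1,v_2] − [v_0,v_2] + [v_0,v_1],
  ∂[v_1,v_2,v_3] = [v_2,v_3] − [v_1,v_3] + [v_1,v_2].
As a 10×5 matrix over Z this has rank 5, with invariant factors (1,1,1,1,1).

From H_k ≅ ker(∂_k) / im(∂_{k+1}) we obtain:

  H_0: rank C_0 − rank ∂_1 = 5 − 4 = 1, and the invariant factors of ∂_1 are all 1, so H_0 ≅ Z.
  H_1: rank ker ∂_1 − rank ∂_2 = (10 − 4) − 5 = 1, and the invariant factors of ∂_2 are all 1, so H_1 ≅ Z.
  H_2: rank ker ∂_2 − rank ∂_3 = (5 − 5) − 0 = 0, and there is no ∂_3, so H_2 ≅ 0.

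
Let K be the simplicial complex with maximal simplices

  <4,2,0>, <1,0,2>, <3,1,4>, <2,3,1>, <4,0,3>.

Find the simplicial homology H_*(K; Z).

Order the vertices as 0 < 1 < 2 < 3 < 4. Listing each simplex with vertices in this order, K has dimension 2 with simplices:

  0-simplices (5): [0], [1], [2], [3], [4]
  1-simplices (10): [0,1], [0,2], [0,3], [0,4], [1,2], [1,3], [1,4], [2,3], [2,4], [3,4]
  2-simplices (5): [0,1,2], [0,2,4], [0,3,4], [1,2,3], [1,3,4]

so the chain groups are C_0 ≅ Z^5, C_1 ≅ Z^10, C_2 ≅ Z^5.

Boundary ∂_1: C_1 → C_0 is given by ∂[p,q] = [q] − [p].
As a 5×10 matrix over Z this has rank 4, with invariant factors (1,1,1,1).

Boundary ∂_2: C_2 → C_1 maps a triangle to the signed sum of its edges. For instance
  ∂[1,3,4] = [3,4] − [1,4] + [1,3],
  ∂[0,1,2] = [1,2] − [0,2] + [0,1].
The resulting 10×5 matrix has rank 5, and its Smith normal form has invariant factors (1,1,1,1,1).

Reading off H_k = ker ∂_k / im ∂_{k+1}:

  H_0: rank C_0 − rank ∂_1 = 5 − 4 = 1, and the invariant factors of ∂_1 are all 1, so H_0 ≅ Z.
  H_1: rank ker ∂_1 − rank ∂_2 = (10 − 4) − 5 = 1, and the invariant factors of ∂_2 are all 1, so H_1 ≅ Z.
  H_2: rank ker ∂_2 − rank ∂_3 = (5 − 5) − 0 = 0, and there is no ∂_3, so H_2 ≅ 0.

(K is a triangulation of the Möbius band.)

H_0 ≅ Z,  H_1 ≅ Z,  H_2 = 0.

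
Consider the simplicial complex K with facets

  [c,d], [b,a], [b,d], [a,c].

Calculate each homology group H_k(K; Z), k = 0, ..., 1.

H_0 ≅ Z,  H_1 ≅ Z.

Take the total order a < b < c < d on the vertex set. Then K (dimension 1) consists of the simplices:

  0-simplices (4): a, b, c, d
  1-simplices (4): ab, ac, bd, cd

Hence C_0 ≅ Z^4, C_1 ≅ Z^4.

∂_1: C_1 → C_0 sends each edge [p,q] (with p < q) to q − p.
As a 4×4 matrix over Z this has rank 3, with invariant factors (1,1,1).

Reading off H_k = ker ∂_k / im ∂_{k+1}:

  H_0: rank C_0 − rank ∂_1 = 4 − 3 = 1, and the invariant factors of ∂_1 are all 1, so H_0 = Z.
  H_1: rank ker ∂_1 − rank ∂_2 = (4 − 3) − 0 = 1, and there is no ∂_2, so H_1 = Z.

As a check, the Euler characteristic is 4 − 4 = 0, which agrees with 1 − 1 = 0.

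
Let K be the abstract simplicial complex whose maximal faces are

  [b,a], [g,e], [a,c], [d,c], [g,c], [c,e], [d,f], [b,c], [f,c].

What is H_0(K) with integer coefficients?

We work with the vertex ordering a < b < c < d < e < f < g. The simplices of K, each written with vertices in increasing order, are:

  0-simplices (7): a, b, c, d, e, f, g
  1-simplices (9): ab, ac, bc, cd, ce, cf, cg, df, eg

Hence C_0 ≅ Z^7, C_1 ≅ Z^9.

∂_1: C_1 → C_0 is given by ∂[p,q] = [q] − [p]. For instance
  ∂eg = g − e.
As a 7×9 matrix over Z this has rank 6, with invariant factors (1,1,1,1,1,1).

Now H_k = ker ∂_k / im ∂_{k+1}, so:

  H_0: rank C_0 − rank ∂_1 = 7 − 6 = 1, and the invariant factors of ∂_1 are all 1, so H_0 = Z.

H_0 = Z.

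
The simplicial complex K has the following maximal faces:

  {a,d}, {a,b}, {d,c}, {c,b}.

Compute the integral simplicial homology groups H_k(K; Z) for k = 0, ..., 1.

Fix the vertex order a < b < c < d and write every simplex with vertices in increasing order. Then dim K = 1 and the simplices of K are:

  0-simplices (4): a, b, c, d
  1-simplices (4): ab, ad, bc, cd

so the chain groups are C_0 ≅ Z^4, C_1 ≅ Z^4.

∂_1: C_1 → C_0 is given by ∂[p,q] = [q] − [p].
This gives a 4×4 integer matrix of rank 3; reducing to Smith normal form yields diagonal entries (1,1,1).

From H_k ≅ ker(∂_k) / im(∂_{k+1}) we obtain:

  H_0: rank C_0 − rank ∂_1 = 4 − 3 = 1, and the invariant factors of ∂_1 are all 1, so H_0 ≅ Z.
  H_1: rank ker ∂_1 − rank ∂_2 = (4 − 3) − 0 = 1, and there is no ∂_2, so H_1 ≅ Z.

As a check, the Euler characteristic is 4 − 4 = 0, which agrees with 1 − 1 = 0.
(K is a triangulation of the circle S^1.)

H_0 ≅ Z,  H_1 ≅ Z.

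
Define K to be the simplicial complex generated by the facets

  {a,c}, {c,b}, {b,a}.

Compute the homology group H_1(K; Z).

We work with the vertex ordering a < b < c. The simplices of K, each written with vertices in increasing order, are:

  0-simplices (3): a, b, c
  1-simplices (3): ab, ac, bc

Hence C_0 ≅ Z^3, C_1 ≅ Z^3.

Boundary ∂_1: C_1 → C_0 is given by ∂[p,q] = [q] − [p]. For instance
  ∂bc = c − b.
The 3×3 boundary matrix has rank 2 and Smith normal form diag(1,1).

Now H_k = ker ∂_k / im ∂_{k+1}, so:

  H_1: rank ker ∂_1 − rank ∂_2 = (3 − 2) − 0 = 1, and there is no ∂_2, so H_1 = Z.

H_1 ≅ Z.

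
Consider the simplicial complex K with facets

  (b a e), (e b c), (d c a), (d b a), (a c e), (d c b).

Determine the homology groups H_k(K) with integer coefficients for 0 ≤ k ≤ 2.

We work with the vertex ordering a < b < c < d < e. The simplices of K, each written with vertices in increasing order, are:

  0-simplices (5): a, b, c, d, e
  1-simplices (9): ab, ac, ad, ae, bc, bd, be, cd, ce
  2-simplices (6): abd, abe, acd, ace, bcd, bce

Hence C_0 ≅ Z^5, C_1 ≅ Z^9, C_2 ≅ Z^6.

∂_1: C_1 → C_0 is given by ∂[p,q] = [q] − [p]. For instance
  ∂ab = b − a.
This gives a 5×9 integer matrix of rank 4; reducing to Smith normal form yields diagonal entries (1,1,1,1).

Boundary ∂_2: C_2 → C_1 maps a triangle to the signed sum of its edges. For instance
  ∂abd = bd − ad + ab,
  ∂bce = ce − be + bc.
As a 9×6 matrix over Z this has rank 5, with invariant factors (1,1,1,1,1).

Reading off H_k = ker ∂_k / im ∂_{k+1}:

  H_0: rank C_0 − rank ∂_1 = 5 − 4 = 1, and the invariant factors of ∂_1 are all 1, so H_0 = Z.
  H_1: rank ker ∂_1 − rank ∂_2 = (9 − 4) − 5 = 0, and the invariant factors of ∂_2 are all 1, so H_1 = 0.
  H_2: rank ker ∂_2 − rank ∂_3 = (6 − 5) − 0 = 1, and there is no ∂_3, so H_2 = Z.

H_0 = Z,  H_1 = 0,  H_2 = Z.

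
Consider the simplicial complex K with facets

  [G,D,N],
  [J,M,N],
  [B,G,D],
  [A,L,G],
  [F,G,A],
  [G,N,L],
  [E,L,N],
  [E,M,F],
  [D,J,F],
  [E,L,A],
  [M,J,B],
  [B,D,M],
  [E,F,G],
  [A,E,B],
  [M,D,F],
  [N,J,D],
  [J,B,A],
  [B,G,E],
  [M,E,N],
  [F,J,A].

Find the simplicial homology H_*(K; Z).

H_0 = Z,  H_1 = Z ⊕ Z/2,  H_2 = 0.

We work with the vertex ordering A < B < D < E < F < G < J < L < M < N. The simplices of K, each written with vertices in increasing order, are:

  0-simplices (10): A, B, D, E, F, G, J, L, M, N
  1-simplices (30): AB, AE, AF, AG, AJ, AL, BD, BE, BG, BJ, BM, DF, DG, DJ, DM, DN, EF, EG, EL, EM, EN, FG, FJ, FM, GL, GN, JM, JN, LN, MN
  2-simplices (20): ABE, ABJ, AEL, AFG, AFJ, AGL, BDG, BDM, BEG, BJM, DFJ, DFM, DGN, DJN, EFG, EFM, ELN, EMN, GLN, JMN

Hence C_0 ≅ Z^10, C_1 ≅ Z^30, C_2 ≅ Z^20.

The boundary map ∂_1: C_1 → C_0 maps an edge to its endpoints' difference, ∂[p,q] = q − p.
As a 10×30 matrix over Z this has rank 9, with invariant factors (1,1,1,1,1,1,1,1,1).

∂_2: C_2 → C_1 sends each 2-simplex [p,q,r] to [q,r] − [p,r] + [p,q]. For instance
  ∂EMN = MN − EN + EM,
  ∂ELN = LN − EN + EL.
The resulting 30×20 matrix has rank 20, and its Smith normal form has invariant factors (1,1,1,1,1,1,1,1,1,1,1,1,1,1,1,1,1,1,1,2).

Reading off H_k = ker ∂_k / im ∂_{k+1}:

  H_0: rank C_0 − rank ∂_1 = 10 − 9 = 1, and the invariant factors of ∂_1 are all 1, so H_0 ≅ Z.
  H_1: rank ker ∂_1 − rank ∂_2 = (30 − 9) − 20 = 1, and ∂_2 has invariant factor 2 > 1, so H_1 ≅ Z ⊕ Z/2.
  H_2: rank ker ∂_2 − rank ∂_3 = (20 − 20) − 0 = 0, and there is no ∂_3, so H_2 ≅ 0.

(K is a triangulation of the Klein bottle.)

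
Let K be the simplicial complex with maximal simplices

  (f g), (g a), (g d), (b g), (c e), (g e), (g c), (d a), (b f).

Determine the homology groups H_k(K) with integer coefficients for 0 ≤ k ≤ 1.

We work with the vertex ordering a < b < c < d < e < f < g. The simplices of K, each written with vertices in increasing order, are:

  0-simplices (7): a, b, c, d, e, f, g
  1-simplices (9): ad, ag, bf, bg, ce, cg, dg, eg, fg

so the chain groups are C_0 ≅ Z^7, C_1 ≅ Z^9.

Boundary ∂_1: C_1 → C_0 is given by ∂[p,q] = [q] − [p]. For instance
  ∂cg = g − c.
The 7×9 boundary matrix has rank 6 and Smith normal form diag(1,1,1,1,1,1).

Now H_k = ker ∂_k / im ∂_{k+1}, so:

  H_0: rank C_0 − rank ∂_1 = 7 − 6 = 1, and the invariant factors of ∂_1 are all 1, so H_0 = Z.
  H_1: rank ker ∂_1 − rank ∂_2 = (9 − 6) − 0 = 3, and there is no ∂_2, so H_1 = Z^3.

H_0 ≅ Z,  H_1 ≅ Z^3.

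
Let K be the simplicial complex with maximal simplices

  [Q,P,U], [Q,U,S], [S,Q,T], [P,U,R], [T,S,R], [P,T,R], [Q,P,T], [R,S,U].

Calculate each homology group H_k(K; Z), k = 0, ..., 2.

Take the total order P < Q < R < S < T < U on the vertex set. Then K (dimension 2) consists of the simplices:

  0-simplices (6): P, Q, R, S, T, U
  1-simplices (12): PQ, PR, PT, PU, QS, QT, QU, RS, RT, RU, ST, SU
  2-simplices (8): PQT, PQU, PRT, PRU, QST, QSU, RST, RSU

giving chain groups C_0 ≅ Z^6, C_1 ≅ Z^12, C_2 ≅ Z^8.

Boundary ∂_1: C_1 → C_0 is given by ∂[p,q] = [q] − [p]. For instance
  ∂PT = T − P.
The 6×12 boundary matrix has rank 5 and Smith normal form diag(1,1,1,1,1).

Boundary ∂_2: C_2 → C_1 maps a triangle to the signed sum of its edges. For instance
  ∂QSU = SU − QU + QS,
  ∂PRU = RU − PU + PR.
The 12×8 boundary matrix has rank 7 and Smith normal form diag(1,1,1,1,1,1,1).

Now H_k = ker ∂_k / im ∂_{k+1}, so:

  H_0: rank C_0 − rank ∂_1 = 6 − 5 = 1, and the invariant factors of ∂_1 are all 1, so H_0 ≅ Z.
  H_1: rank ker ∂_1 − rank ∂_2 = (12 − 5) − 7 = 0, and the invariant factors of ∂_2 are all 1, so H_1 ≅ 0.
  H_2: rank ker ∂_2 − rank ∂_3 = (8 − 7) − 0 = 1, and there is no ∂_3, so H_2 ≅ Z.

As a check, the Euler characteristic is 6 − 12 + 8 = 2, which agrees with 1 − 0 + 1 = 2.

H_0 = Z,  H_1 = 0,  H_2 = Z.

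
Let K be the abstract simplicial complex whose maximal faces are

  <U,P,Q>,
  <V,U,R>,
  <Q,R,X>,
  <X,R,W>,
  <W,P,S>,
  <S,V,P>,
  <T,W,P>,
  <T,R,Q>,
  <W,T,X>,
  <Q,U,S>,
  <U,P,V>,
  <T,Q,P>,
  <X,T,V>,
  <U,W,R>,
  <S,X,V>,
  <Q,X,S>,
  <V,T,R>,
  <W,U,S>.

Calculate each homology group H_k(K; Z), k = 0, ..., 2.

We work with the vertex ordering P < Q < R < S < T < U < V < W < X. The simplices of K, each written with vertices in increasing order, are:

  0-simplices (9): P, Q, R, S, T, U, V, W, X
  1-simplices (27): PQ, PS, PT, PU, PV, PW, QR, QS, QT, QU, QX, RT, RU, RV, RW, RX, SU, SV, SW, SX, TV, TW, TX, UV, UW, VX, WX
  2-simplices (18): PQT, PQU, PSV, PSW, PTW, PUV, QRT, QRX, QSU, QSX, RTV, RUV, RUW, RWX, SUW, SVX, TVX, TWX

Hence C_0 ≅ Z^9, C_1 ≅ Z^27, C_2 ≅ Z^18.

The boundary map ∂_1: C_1 → C_0 maps an edge to its endpoints' difference, ∂[p,q] = q − p.
The resulting 9×27 matrix has rank 8, and its Smith normal form has invariant factors (1,1,1,1,1,1,1,1).

∂_2: C_2 → C_1 sends each 2-simplex [p,q,r] to [q,r] − [p,r] + [p,q]. For instance
  ∂QRT = RT − QT + QR,
  ∂TVX = VX − TX + TV.
As a 27×18 matrix over Z this has rank 18, with invariant factors (1,1,1,1,1,1,1,1,1,1,1,1,1,1,1,1,1,2).

Computing H_k = (kernel of ∂_k) / (image of ∂_{k+1}):

  H_0: rank C_0 − rank ∂_1 = 9 − 8 = 1, and the invariant factors of ∂_1 are all 1, so H_0 = Z.
  H_1: rank ker ∂_1 − rank ∂_2 = (27 − 8) − 18 = 1, and ∂_2 has invariant factor 2 > 1, so H_1 = Z × Z/2.
  H_2: rank ker ∂_2 − rank ∂_3 = (18 − 18) − 0 = 0, and there is no ∂_3, so H_2 = 0.

As a check, the Euler characteristic is 9 − 27 + 18 = 0, which agrees with 1 − 1 + 0 = 0.

H_0 ≅ Z,  H_1 ≅ Z × Z/2,  H_2 = 0.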